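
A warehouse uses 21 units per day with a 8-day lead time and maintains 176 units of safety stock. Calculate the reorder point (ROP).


Formula: ROP = (Daily Demand * Lead Time) + Safety Stock
Demand during lead time = 21 * 8 = 168 units
ROP = 168 + 176 = 344 units

344 units


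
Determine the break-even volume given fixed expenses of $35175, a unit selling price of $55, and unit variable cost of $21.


Formula: BEQ = Fixed Costs / (Price - Variable Cost)
Contribution margin = $55 - $21 = $34/unit
BEQ = ceil($35175 / $34/unit) = ceil(1034.56) = 1035 units

1035 units


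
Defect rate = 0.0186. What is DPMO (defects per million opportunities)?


DPMO = defect_rate * 1000000 = 0.0186 * 1000000

18600


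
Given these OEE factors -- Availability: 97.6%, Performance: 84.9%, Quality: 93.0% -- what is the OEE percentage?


Formula: OEE = Availability * Performance * Quality / 10000
A * P = 97.6% * 84.9% / 100 = 82.86%
OEE = 82.86% * 93.0% / 100 = 77.1%

77.1%


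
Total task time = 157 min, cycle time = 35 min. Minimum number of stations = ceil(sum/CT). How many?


Formula: N_min = ceil(Sum of Task Times / Cycle Time)
N_min = ceil(157 min / 35 min) = ceil(4.4857)
N_min = 5 stations

5


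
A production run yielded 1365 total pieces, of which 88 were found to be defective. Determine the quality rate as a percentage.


Formula: Quality Rate = Good Pieces / Total Pieces * 100
Good pieces = 1365 - 88 = 1277
QR = 1277 / 1365 * 100 = 93.6%

93.6%


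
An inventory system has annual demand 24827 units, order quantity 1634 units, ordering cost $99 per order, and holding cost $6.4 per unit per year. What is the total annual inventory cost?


TC = 24827/1634 * 99 + 1634/2 * 6.4

$6733.01


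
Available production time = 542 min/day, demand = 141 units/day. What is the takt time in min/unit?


Formula: Takt Time = Available Production Time / Customer Demand
Takt = 542 min/day / 141 units/day
Takt = 3.84 min/unit

3.84 min/unit


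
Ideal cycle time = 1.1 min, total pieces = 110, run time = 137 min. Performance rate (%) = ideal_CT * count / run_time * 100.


Formula: Performance = (Ideal CT * Total Count) / Run Time * 100
Ideal output time = 1.1 * 110 = 121.0 min
Performance = 121.0 / 137 * 100 = 88.3%

88.3%


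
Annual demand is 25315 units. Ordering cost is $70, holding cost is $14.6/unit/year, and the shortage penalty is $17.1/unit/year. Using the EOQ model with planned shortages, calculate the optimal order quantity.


Formula: EOQ* = sqrt(2DS/H) * sqrt((H+P)/P)
Base EOQ = sqrt(2*25315*70/14.6) = 492.69 units
Correction = sqrt((14.6+17.1)/17.1) = 1.36154
EOQ* = 492.69 * 1.36154 = 670.8 units

670.8 units


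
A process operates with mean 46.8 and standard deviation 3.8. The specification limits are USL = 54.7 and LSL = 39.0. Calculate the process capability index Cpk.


Cpu = (54.7 - 46.8) / (3 * 3.8) = 0.69
Cpl = (46.8 - 39.0) / (3 * 3.8) = 0.68
Cpk = min(0.69, 0.68) = 0.68

0.68


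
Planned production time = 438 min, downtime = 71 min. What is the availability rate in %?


Formula: Availability = (Planned Time - Downtime) / Planned Time * 100
Uptime = 438 - 71 = 367 min
Availability = 367 / 438 * 100 = 83.8%

83.8%


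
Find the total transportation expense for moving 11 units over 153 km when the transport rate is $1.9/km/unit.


TC = dist * cost * units = 153 * 1.9 * 11 = $3197.70

$3197.70


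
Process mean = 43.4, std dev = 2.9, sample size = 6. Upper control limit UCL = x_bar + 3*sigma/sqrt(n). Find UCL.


UCL = 43.4 + 3 * 2.9 / sqrt(6)

46.95


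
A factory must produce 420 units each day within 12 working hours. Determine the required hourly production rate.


Formula: Production Rate = Daily Demand / Available Hours
Rate = 420 units/day / 12 hours/day
Rate = 35.0 units/hour

35.0 units/hour


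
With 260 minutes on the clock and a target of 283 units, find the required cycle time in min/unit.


Formula: CT = Available Time / Number of Units
CT = 260 min / 283 units
CT = 0.92 min/unit

0.92 min/unit


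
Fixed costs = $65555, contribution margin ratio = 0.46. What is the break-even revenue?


Formula: BER = Fixed Costs / Contribution Margin Ratio
BER = $65555 / 0.46
BER = $142510.87 (to the nearest cent)

$142510.87


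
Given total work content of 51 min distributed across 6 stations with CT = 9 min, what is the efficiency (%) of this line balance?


Formula: Efficiency = Sum of Task Times / (N_stations * CT) * 100
Total station capacity = 6 stations * 9 min = 54 min
Efficiency = 51 / 54 * 100 = 94.4%

94.4%


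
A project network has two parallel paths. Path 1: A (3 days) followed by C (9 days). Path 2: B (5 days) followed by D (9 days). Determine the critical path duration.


Path 1 = 3 + 9 = 12 days
Path 2 = 5 + 9 = 14 days
Duration = max(12, 14) = 14 days

14 days


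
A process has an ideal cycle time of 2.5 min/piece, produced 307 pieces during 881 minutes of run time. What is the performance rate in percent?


Formula: Performance = (Ideal CT * Total Count) / Run Time * 100
Ideal output time = 2.5 * 307 = 767.5 min
Performance = 767.5 / 881 * 100 = 87.1%

87.1%


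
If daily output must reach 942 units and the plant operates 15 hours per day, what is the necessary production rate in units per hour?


Formula: Production Rate = Daily Demand / Available Hours
Rate = 942 units/day / 15 hours/day
Rate = 62.8 units/hour

62.8 units/hour


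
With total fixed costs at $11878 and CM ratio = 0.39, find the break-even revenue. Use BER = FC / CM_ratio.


Formula: BER = Fixed Costs / Contribution Margin Ratio
BER = $11878 / 0.39
BER = $30456.41 (to the nearest cent)

$30456.41


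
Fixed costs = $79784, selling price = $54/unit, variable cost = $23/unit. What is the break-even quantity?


Formula: BEQ = Fixed Costs / (Price - Variable Cost)
Contribution margin = $54 - $23 = $31/unit
BEQ = ceil($79784 / $31/unit) = ceil(2573.68) = 2574 units

2574 units


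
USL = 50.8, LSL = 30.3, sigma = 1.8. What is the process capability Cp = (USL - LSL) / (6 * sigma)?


Cp = (50.8 - 30.3) / (6 * 1.8)

1.9


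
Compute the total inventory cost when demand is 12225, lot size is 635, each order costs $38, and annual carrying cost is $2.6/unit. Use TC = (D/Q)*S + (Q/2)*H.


TC = 12225/635 * 38 + 635/2 * 2.6

$1557.07


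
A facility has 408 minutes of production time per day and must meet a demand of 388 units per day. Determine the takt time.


Formula: Takt Time = Available Production Time / Customer Demand
Takt = 408 min/day / 388 units/day
Takt = 1.05 min/unit

1.05 min/unit


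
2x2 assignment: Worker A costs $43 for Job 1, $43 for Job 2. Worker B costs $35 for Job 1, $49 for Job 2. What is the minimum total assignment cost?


Option 1: A->1 + B->2 = $43 + $49 = $92
Option 2: A->2 + B->1 = $43 + $35 = $78
Min cost = min($92, $78) = $78

$78


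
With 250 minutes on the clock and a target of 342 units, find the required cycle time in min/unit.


Formula: CT = Available Time / Number of Units
CT = 250 min / 342 units
CT = 0.73 min/unit

0.73 min/unit


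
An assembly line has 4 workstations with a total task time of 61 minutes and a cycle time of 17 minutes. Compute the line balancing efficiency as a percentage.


Formula: Efficiency = Sum of Task Times / (N_stations * CT) * 100
Total station capacity = 4 stations * 17 min = 68 min
Efficiency = 61 / 68 * 100 = 89.7%

89.7%


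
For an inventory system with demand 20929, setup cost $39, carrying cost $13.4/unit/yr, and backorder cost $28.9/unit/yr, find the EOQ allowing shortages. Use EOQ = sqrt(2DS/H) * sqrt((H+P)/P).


Formula: EOQ* = sqrt(2DS/H) * sqrt((H+P)/P)
Base EOQ = sqrt(2*20929*39/13.4) = 349.04 units
Correction = sqrt((13.4+28.9)/28.9) = 1.20982
EOQ* = 349.04 * 1.20982 = 422.3 units

422.3 units


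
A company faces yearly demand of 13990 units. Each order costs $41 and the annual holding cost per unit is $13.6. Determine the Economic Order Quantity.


Formula: EOQ = sqrt(2 * D * S / H)
Numerator: 2 * 13990 * 41 = 1147180
2DS/H = 1147180 / 13.6 = 84351.5
EOQ = sqrt(84351.5) = 290.4 units

290.4 units


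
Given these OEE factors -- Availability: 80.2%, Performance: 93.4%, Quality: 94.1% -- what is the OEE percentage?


Formula: OEE = Availability * Performance * Quality / 10000
A * P = 80.2% * 93.4% / 100 = 74.91%
OEE = 74.91% * 94.1% / 100 = 70.5%

70.5%


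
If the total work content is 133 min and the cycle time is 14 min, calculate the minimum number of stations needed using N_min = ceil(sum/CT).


Formula: N_min = ceil(Sum of Task Times / Cycle Time)
N_min = ceil(133 min / 14 min) = ceil(9.5)
N_min = 10 stations

10


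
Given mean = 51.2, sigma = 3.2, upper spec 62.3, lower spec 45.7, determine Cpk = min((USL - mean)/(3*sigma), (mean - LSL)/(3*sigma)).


Cpu = (62.3 - 51.2) / (3 * 3.2) = 1.16
Cpl = (51.2 - 45.7) / (3 * 3.2) = 0.57
Cpk = min(1.16, 0.57) = 0.57

0.57


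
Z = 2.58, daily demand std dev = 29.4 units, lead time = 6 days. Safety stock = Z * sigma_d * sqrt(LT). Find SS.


Formula: SS = z * sigma_d * sqrt(LT)
sqrt(LT) = sqrt(6) = 2.4495
SS = 2.58 * 29.4 * 2.4495
SS = 185.8 units

185.8 units


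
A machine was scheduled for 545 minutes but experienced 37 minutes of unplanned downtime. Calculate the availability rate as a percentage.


Formula: Availability = (Planned Time - Downtime) / Planned Time * 100
Uptime = 545 - 37 = 508 min
Availability = 508 / 545 * 100 = 93.2%

93.2%


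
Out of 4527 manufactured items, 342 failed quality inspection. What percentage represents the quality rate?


Formula: Quality Rate = Good Pieces / Total Pieces * 100
Good pieces = 4527 - 342 = 4185
QR = 4185 / 4527 * 100 = 92.4%

92.4%


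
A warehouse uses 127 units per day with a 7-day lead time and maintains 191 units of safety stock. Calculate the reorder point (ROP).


Formula: ROP = (Daily Demand * Lead Time) + Safety Stock
Demand during lead time = 127 * 7 = 889 units
ROP = 889 + 191 = 1080 units

1080 units


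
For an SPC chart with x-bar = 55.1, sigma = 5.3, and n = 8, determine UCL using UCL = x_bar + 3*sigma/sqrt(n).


UCL = 55.1 + 3 * 5.3 / sqrt(8)

60.72


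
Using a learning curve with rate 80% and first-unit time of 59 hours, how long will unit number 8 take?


Formula: T_n = T_1 * (learning_rate)^(log2(n)) where learning_rate = rate/100
Doublings = log2(8) = 3
T_n = 59 * 0.8^3
T_n = 59 * 0.512 = 30.2 hours

30.2 hours


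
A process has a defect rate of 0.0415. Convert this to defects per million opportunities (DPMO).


DPMO = defect_rate * 1000000 = 0.0415 * 1000000

41500


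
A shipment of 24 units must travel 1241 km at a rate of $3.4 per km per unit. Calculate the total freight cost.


TC = dist * cost * units = 1241 * 3.4 * 24 = $101265.60

$101265.60


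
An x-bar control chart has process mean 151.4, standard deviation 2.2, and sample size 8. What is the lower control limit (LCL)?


LCL = 151.4 - 3 * 2.2 / sqrt(8)

149.07


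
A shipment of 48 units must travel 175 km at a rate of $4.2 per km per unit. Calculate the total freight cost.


TC = dist * cost * units = 175 * 4.2 * 48 = $35280.00

$35280.00


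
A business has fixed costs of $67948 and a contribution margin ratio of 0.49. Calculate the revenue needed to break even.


Formula: BER = Fixed Costs / Contribution Margin Ratio
BER = $67948 / 0.49
BER = $138669.39 (to the nearest cent)

$138669.39


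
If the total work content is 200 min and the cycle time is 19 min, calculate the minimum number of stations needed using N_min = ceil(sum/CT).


Formula: N_min = ceil(Sum of Task Times / Cycle Time)
N_min = ceil(200 min / 19 min) = ceil(10.5263)
N_min = 11 stations

11


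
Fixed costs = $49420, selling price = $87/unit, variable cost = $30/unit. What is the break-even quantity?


Formula: BEQ = Fixed Costs / (Price - Variable Cost)
Contribution margin = $87 - $30 = $57/unit
BEQ = ceil($49420 / $57/unit) = ceil(867.02) = 868 units

868 units


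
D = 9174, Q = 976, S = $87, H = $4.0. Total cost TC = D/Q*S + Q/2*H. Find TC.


TC = 9174/976 * 87 + 976/2 * 4.0

$2769.76


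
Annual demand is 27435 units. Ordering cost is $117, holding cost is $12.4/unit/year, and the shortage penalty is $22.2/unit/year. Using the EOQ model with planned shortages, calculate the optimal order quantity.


Formula: EOQ* = sqrt(2DS/H) * sqrt((H+P)/P)
Base EOQ = sqrt(2*27435*117/12.4) = 719.53 units
Correction = sqrt((12.4+22.2)/22.2) = 1.24842
EOQ* = 719.53 * 1.24842 = 898.3 units

898.3 units


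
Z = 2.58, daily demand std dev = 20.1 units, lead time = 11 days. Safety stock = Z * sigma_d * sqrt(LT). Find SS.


Formula: SS = z * sigma_d * sqrt(LT)
sqrt(LT) = sqrt(11) = 3.3166
SS = 2.58 * 20.1 * 3.3166
SS = 172.0 units

172.0 units


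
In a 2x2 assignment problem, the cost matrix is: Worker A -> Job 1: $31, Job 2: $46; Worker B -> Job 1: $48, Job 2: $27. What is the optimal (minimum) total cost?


Option 1: A->1 + B->2 = $31 + $27 = $58
Option 2: A->2 + B->1 = $46 + $48 = $94
Min cost = min($58, $94) = $58

$58


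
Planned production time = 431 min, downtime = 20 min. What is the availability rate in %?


Formula: Availability = (Planned Time - Downtime) / Planned Time * 100
Uptime = 431 - 20 = 411 min
Availability = 411 / 431 * 100 = 95.4%

95.4%


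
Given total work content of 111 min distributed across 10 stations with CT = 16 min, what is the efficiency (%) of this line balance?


Formula: Efficiency = Sum of Task Times / (N_stations * CT) * 100
Total station capacity = 10 stations * 16 min = 160 min
Efficiency = 111 / 160 * 100 = 69.4%

69.4%


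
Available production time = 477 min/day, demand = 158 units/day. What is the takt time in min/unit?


Formula: Takt Time = Available Production Time / Customer Demand
Takt = 477 min/day / 158 units/day
Takt = 3.02 min/unit

3.02 min/unit


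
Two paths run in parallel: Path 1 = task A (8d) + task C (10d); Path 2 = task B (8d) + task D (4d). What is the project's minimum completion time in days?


Path 1 = 8 + 10 = 18 days
Path 2 = 8 + 4 = 12 days
Duration = max(18, 12) = 18 days

18 days


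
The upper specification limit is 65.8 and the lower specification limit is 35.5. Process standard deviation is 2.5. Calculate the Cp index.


Cp = (65.8 - 35.5) / (6 * 2.5)

2.02


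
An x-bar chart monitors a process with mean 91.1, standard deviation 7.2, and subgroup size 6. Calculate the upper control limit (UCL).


UCL = 91.1 + 3 * 7.2 / sqrt(6)

99.92


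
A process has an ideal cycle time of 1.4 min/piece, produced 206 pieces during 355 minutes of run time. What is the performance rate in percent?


Formula: Performance = (Ideal CT * Total Count) / Run Time * 100
Ideal output time = 1.4 * 206 = 288.4 min
Performance = 288.4 / 355 * 100 = 81.2%

81.2%


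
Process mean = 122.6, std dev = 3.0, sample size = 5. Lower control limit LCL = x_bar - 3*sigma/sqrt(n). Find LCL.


LCL = 122.6 - 3 * 3.0 / sqrt(5)

118.58


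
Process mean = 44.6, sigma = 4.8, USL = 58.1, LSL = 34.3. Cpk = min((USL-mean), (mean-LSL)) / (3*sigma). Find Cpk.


Cpu = (58.1 - 44.6) / (3 * 4.8) = 0.94
Cpl = (44.6 - 34.3) / (3 * 4.8) = 0.72
Cpk = min(0.94, 0.72) = 0.72

0.72


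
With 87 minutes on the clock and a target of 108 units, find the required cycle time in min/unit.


Formula: CT = Available Time / Number of Units
CT = 87 min / 108 units
CT = 0.81 min/unit

0.81 min/unit


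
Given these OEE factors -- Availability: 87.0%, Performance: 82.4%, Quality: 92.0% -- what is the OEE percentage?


Formula: OEE = Availability * Performance * Quality / 10000
A * P = 87.0% * 82.4% / 100 = 71.69%
OEE = 71.69% * 92.0% / 100 = 66.0%

66.0%


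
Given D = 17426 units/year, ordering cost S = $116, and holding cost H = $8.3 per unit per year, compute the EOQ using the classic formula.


Formula: EOQ = sqrt(2 * D * S / H)
Numerator: 2 * 17426 * 116 = 4042832
2DS/H = 4042832 / 8.3 = 487088.2
EOQ = sqrt(487088.2) = 697.9 units

697.9 units


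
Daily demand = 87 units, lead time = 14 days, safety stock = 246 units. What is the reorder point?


Formula: ROP = (Daily Demand * Lead Time) + Safety Stock
Demand during lead time = 87 * 14 = 1218 units
ROP = 1218 + 246 = 1464 units

1464 units


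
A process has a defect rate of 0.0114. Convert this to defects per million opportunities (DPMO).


DPMO = defect_rate * 1000000 = 0.0114 * 1000000

11400


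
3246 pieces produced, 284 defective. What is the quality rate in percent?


Formula: Quality Rate = Good Pieces / Total Pieces * 100
Good pieces = 3246 - 284 = 2962
QR = 2962 / 3246 * 100 = 91.3%

91.3%


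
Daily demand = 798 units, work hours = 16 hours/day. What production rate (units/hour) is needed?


Formula: Production Rate = Daily Demand / Available Hours
Rate = 798 units/day / 16 hours/day
Rate = 49.9 units/hour

49.9 units/hour


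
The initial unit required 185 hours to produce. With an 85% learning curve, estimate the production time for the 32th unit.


Formula: T_n = T_1 * (learning_rate)^(log2(n)) where learning_rate = rate/100
Doublings = log2(32) = 5
T_n = 185 * 0.85^5
T_n = 185 * 0.4437 = 82.1 hours

82.1 hours


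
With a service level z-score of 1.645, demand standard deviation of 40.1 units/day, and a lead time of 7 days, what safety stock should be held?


Formula: SS = z * sigma_d * sqrt(LT)
sqrt(LT) = sqrt(7) = 2.6458
SS = 1.645 * 40.1 * 2.6458
SS = 174.5 units

174.5 units


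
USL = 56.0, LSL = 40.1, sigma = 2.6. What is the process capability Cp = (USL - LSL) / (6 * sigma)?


Cp = (56.0 - 40.1) / (6 * 2.6)

1.02


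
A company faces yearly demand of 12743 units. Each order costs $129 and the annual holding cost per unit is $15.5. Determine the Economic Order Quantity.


Formula: EOQ = sqrt(2 * D * S / H)
Numerator: 2 * 12743 * 129 = 3287694
2DS/H = 3287694 / 15.5 = 212109.3
EOQ = sqrt(212109.3) = 460.6 units

460.6 units


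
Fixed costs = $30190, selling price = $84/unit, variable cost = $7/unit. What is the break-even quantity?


Formula: BEQ = Fixed Costs / (Price - Variable Cost)
Contribution margin = $84 - $7 = $77/unit
BEQ = ceil($30190 / $77/unit) = ceil(392.08) = 393 units

393 units


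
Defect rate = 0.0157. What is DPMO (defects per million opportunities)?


DPMO = defect_rate * 1000000 = 0.0157 * 1000000

15700


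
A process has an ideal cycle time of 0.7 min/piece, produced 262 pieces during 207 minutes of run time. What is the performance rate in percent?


Formula: Performance = (Ideal CT * Total Count) / Run Time * 100
Ideal output time = 0.7 * 262 = 183.4 min
Performance = 183.4 / 207 * 100 = 88.6%

88.6%


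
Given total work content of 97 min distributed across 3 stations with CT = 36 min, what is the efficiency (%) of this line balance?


Formula: Efficiency = Sum of Task Times / (N_stations * CT) * 100
Total station capacity = 3 stations * 36 min = 108 min
Efficiency = 97 / 108 * 100 = 89.8%

89.8%


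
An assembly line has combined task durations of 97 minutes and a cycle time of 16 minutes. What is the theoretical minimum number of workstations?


Formula: N_min = ceil(Sum of Task Times / Cycle Time)
N_min = ceil(97 min / 16 min) = ceil(6.0625)
N_min = 7 stations

7


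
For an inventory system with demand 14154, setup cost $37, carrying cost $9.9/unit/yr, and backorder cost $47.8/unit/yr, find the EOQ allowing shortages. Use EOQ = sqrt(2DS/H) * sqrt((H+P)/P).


Formula: EOQ* = sqrt(2DS/H) * sqrt((H+P)/P)
Base EOQ = sqrt(2*14154*37/9.9) = 325.27 units
Correction = sqrt((9.9+47.8)/47.8) = 1.09869
EOQ* = 325.27 * 1.09869 = 357.4 units

357.4 units


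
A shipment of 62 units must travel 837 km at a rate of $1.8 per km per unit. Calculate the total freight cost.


TC = dist * cost * units = 837 * 1.8 * 62 = $93409.20

$93409.20


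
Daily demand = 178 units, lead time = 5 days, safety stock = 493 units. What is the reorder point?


Formula: ROP = (Daily Demand * Lead Time) + Safety Stock
Demand during lead time = 178 * 5 = 890 units
ROP = 890 + 493 = 1383 units

1383 units


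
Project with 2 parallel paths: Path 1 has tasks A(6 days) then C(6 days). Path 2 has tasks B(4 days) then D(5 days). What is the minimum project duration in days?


Path 1 = 6 + 6 = 12 days
Path 2 = 4 + 5 = 9 days
Duration = max(12, 9) = 12 days

12 days


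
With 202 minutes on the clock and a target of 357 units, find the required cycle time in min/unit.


Formula: CT = Available Time / Number of Units
CT = 202 min / 357 units
CT = 0.57 min/unit

0.57 min/unit


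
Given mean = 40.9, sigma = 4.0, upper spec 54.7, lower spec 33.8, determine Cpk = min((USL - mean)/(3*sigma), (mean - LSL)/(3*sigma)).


Cpu = (54.7 - 40.9) / (3 * 4.0) = 1.15
Cpl = (40.9 - 33.8) / (3 * 4.0) = 0.59
Cpk = min(1.15, 0.59) = 0.59

0.59


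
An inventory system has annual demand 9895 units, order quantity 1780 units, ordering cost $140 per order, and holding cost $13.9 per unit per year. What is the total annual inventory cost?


TC = 9895/1780 * 140 + 1780/2 * 13.9

$13149.26


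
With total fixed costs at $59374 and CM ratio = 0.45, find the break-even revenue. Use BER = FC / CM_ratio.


Formula: BER = Fixed Costs / Contribution Margin Ratio
BER = $59374 / 0.45
BER = $131942.22 (to the nearest cent)

$131942.22


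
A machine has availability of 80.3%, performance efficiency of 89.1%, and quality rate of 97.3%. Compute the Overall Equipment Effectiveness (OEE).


Formula: OEE = Availability * Performance * Quality / 10000
A * P = 80.3% * 89.1% / 100 = 71.55%
OEE = 71.55% * 97.3% / 100 = 69.6%

69.6%


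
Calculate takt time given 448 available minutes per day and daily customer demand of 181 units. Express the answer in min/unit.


Formula: Takt Time = Available Production Time / Customer Demand
Takt = 448 min/day / 181 units/day
Takt = 2.48 min/unit

2.48 min/unit


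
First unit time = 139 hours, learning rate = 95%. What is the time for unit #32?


Formula: T_n = T_1 * (learning_rate)^(log2(n)) where learning_rate = rate/100
Doublings = log2(32) = 5
T_n = 139 * 0.95^5
T_n = 139 * 0.7738 = 107.6 hours

107.6 hours


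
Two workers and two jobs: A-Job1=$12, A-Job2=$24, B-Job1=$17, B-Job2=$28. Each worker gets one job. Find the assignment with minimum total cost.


Option 1: A->1 + B->2 = $12 + $28 = $40
Option 2: A->2 + B->1 = $24 + $17 = $41
Min cost = min($40, $41) = $40

$40


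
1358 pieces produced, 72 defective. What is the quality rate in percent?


Formula: Quality Rate = Good Pieces / Total Pieces * 100
Good pieces = 1358 - 72 = 1286
QR = 1286 / 1358 * 100 = 94.7%

94.7%


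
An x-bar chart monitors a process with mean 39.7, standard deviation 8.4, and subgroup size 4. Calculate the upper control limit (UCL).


UCL = 39.7 + 3 * 8.4 / sqrt(4)

52.3


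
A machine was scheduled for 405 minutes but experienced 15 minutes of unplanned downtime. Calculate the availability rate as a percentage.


Formula: Availability = (Planned Time - Downtime) / Planned Time * 100
Uptime = 405 - 15 = 390 min
Availability = 390 / 405 * 100 = 96.3%

96.3%


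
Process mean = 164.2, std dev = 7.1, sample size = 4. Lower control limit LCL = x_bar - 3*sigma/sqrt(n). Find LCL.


LCL = 164.2 - 3 * 7.1 / sqrt(4)

153.55


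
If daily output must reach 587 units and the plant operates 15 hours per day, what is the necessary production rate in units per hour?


Formula: Production Rate = Daily Demand / Available Hours
Rate = 587 units/day / 15 hours/day
Rate = 39.1 units/hour

39.1 units/hour


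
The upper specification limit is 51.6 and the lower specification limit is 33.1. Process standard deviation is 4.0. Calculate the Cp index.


Cp = (51.6 - 33.1) / (6 * 4.0)

0.77


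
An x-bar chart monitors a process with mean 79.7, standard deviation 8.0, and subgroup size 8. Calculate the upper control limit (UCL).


UCL = 79.7 + 3 * 8.0 / sqrt(8)

88.19


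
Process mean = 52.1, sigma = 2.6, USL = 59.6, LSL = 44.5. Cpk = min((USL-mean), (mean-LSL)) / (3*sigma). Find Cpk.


Cpu = (59.6 - 52.1) / (3 * 2.6) = 0.96
Cpl = (52.1 - 44.5) / (3 * 2.6) = 0.97
Cpk = min(0.96, 0.97) = 0.96

0.96


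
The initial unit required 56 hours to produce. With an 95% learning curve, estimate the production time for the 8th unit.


Formula: T_n = T_1 * (learning_rate)^(log2(n)) where learning_rate = rate/100
Doublings = log2(8) = 3
T_n = 56 * 0.95^3
T_n = 56 * 0.8574 = 48.0 hours

48.0 hours


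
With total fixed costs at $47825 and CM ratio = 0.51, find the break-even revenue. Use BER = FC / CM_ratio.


Formula: BER = Fixed Costs / Contribution Margin Ratio
BER = $47825 / 0.51
BER = $93774.51 (to the nearest cent)

$93774.51


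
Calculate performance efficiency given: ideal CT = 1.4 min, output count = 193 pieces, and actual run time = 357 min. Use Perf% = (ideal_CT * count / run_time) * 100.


Formula: Performance = (Ideal CT * Total Count) / Run Time * 100
Ideal output time = 1.4 * 193 = 270.2 min
Performance = 270.2 / 357 * 100 = 75.7%

75.7%


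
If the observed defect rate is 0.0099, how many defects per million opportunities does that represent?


DPMO = defect_rate * 1000000 = 0.0099 * 1000000

9900


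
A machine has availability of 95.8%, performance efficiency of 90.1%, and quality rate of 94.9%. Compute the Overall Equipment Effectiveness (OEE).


Formula: OEE = Availability * Performance * Quality / 10000
A * P = 95.8% * 90.1% / 100 = 86.32%
OEE = 86.32% * 94.9% / 100 = 81.9%

81.9%


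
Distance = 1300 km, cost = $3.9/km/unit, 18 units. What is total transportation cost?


TC = dist * cost * units = 1300 * 3.9 * 18 = $91260.00

$91260.00


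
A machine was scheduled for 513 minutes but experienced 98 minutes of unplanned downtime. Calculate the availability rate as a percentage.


Formula: Availability = (Planned Time - Downtime) / Planned Time * 100
Uptime = 513 - 98 = 415 min
Availability = 415 / 513 * 100 = 80.9%

80.9%


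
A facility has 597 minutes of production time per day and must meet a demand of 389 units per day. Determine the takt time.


Formula: Takt Time = Available Production Time / Customer Demand
Takt = 597 min/day / 389 units/day
Takt = 1.53 min/unit

1.53 min/unit


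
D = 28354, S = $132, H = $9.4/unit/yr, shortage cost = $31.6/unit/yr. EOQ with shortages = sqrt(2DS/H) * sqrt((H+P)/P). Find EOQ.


Formula: EOQ* = sqrt(2DS/H) * sqrt((H+P)/P)
Base EOQ = sqrt(2*28354*132/9.4) = 892.37 units
Correction = sqrt((9.4+31.6)/31.6) = 1.13906
EOQ* = 892.37 * 1.13906 = 1016.5 units

1016.5 units


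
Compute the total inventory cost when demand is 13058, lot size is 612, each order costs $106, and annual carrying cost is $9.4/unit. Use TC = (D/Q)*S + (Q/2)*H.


TC = 13058/612 * 106 + 612/2 * 9.4

$5138.08


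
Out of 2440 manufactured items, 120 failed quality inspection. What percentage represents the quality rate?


Formula: Quality Rate = Good Pieces / Total Pieces * 100
Good pieces = 2440 - 120 = 2320
QR = 2320 / 2440 * 100 = 95.1%

95.1%


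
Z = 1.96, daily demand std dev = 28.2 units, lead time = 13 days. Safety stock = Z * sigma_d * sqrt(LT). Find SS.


Formula: SS = z * sigma_d * sqrt(LT)
sqrt(LT) = sqrt(13) = 3.6056
SS = 1.96 * 28.2 * 3.6056
SS = 199.3 units

199.3 units


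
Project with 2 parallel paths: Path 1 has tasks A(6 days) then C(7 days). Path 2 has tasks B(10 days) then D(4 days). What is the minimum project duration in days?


Path 1 = 6 + 7 = 13 days
Path 2 = 10 + 4 = 14 days
Duration = max(13, 14) = 14 days

14 days


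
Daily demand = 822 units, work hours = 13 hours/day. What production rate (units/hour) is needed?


Formula: Production Rate = Daily Demand / Available Hours
Rate = 822 units/day / 13 hours/day
Rate = 63.2 units/hour

63.2 units/hour


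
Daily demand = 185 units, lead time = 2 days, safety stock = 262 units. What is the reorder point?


Formula: ROP = (Daily Demand * Lead Time) + Safety Stock
Demand during lead time = 185 * 2 = 370 units
ROP = 370 + 262 = 632 units

632 units


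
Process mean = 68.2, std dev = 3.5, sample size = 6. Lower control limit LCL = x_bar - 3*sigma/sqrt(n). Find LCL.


LCL = 68.2 - 3 * 3.5 / sqrt(6)

63.91


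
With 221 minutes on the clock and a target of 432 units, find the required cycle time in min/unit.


Formula: CT = Available Time / Number of Units
CT = 221 min / 432 units
CT = 0.51 min/unit

0.51 min/unit


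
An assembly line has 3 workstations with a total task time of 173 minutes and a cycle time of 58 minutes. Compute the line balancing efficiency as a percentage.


Formula: Efficiency = Sum of Task Times / (N_stations * CT) * 100
Total station capacity = 3 stations * 58 min = 174 min
Efficiency = 173 / 174 * 100 = 99.4%

99.4%


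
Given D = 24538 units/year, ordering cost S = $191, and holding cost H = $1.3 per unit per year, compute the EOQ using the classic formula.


Formula: EOQ = sqrt(2 * D * S / H)
Numerator: 2 * 24538 * 191 = 9373516
2DS/H = 9373516 / 1.3 = 7210396.9
EOQ = sqrt(7210396.9) = 2685.2 units

2685.2 units


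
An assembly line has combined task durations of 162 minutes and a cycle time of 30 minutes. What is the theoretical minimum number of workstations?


Formula: N_min = ceil(Sum of Task Times / Cycle Time)
N_min = ceil(162 min / 30 min) = ceil(5.4)
N_min = 6 stations

6


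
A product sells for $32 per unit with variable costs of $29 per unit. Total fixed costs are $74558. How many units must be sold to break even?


Formula: BEQ = Fixed Costs / (Price - Variable Cost)
Contribution margin = $32 - $29 = $3/unit
BEQ = ceil($74558 / $3/unit) = ceil(24852.67) = 24853 units

24853 units


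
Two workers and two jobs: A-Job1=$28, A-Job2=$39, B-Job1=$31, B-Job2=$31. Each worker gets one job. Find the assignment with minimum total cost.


Option 1: A->1 + B->2 = $28 + $31 = $59
Option 2: A->2 + B->1 = $39 + $31 = $70
Min cost = min($59, $70) = $59

$59


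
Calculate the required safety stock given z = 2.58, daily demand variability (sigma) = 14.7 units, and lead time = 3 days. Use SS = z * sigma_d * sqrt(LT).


Formula: SS = z * sigma_d * sqrt(LT)
sqrt(LT) = sqrt(3) = 1.7321
SS = 2.58 * 14.7 * 1.7321
SS = 65.7 units

65.7 units


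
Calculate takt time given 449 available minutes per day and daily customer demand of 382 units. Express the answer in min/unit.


Formula: Takt Time = Available Production Time / Customer Demand
Takt = 449 min/day / 382 units/day
Takt = 1.18 min/unit

1.18 min/unit


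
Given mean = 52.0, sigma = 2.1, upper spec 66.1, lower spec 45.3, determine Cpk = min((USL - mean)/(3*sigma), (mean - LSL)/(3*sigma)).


Cpu = (66.1 - 52.0) / (3 * 2.1) = 2.24
Cpl = (52.0 - 45.3) / (3 * 2.1) = 1.06
Cpk = min(2.24, 1.06) = 1.06

1.06


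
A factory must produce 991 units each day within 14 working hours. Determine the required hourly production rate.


Formula: Production Rate = Daily Demand / Available Hours
Rate = 991 units/day / 14 hours/day
Rate = 70.8 units/hour

70.8 units/hour


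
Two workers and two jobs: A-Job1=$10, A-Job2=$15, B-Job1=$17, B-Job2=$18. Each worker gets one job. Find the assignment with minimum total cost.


Option 1: A->1 + B->2 = $10 + $18 = $28
Option 2: A->2 + B->1 = $15 + $17 = $32
Min cost = min($28, $32) = $28

$28


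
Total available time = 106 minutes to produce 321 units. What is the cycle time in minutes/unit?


Formula: CT = Available Time / Number of Units
CT = 106 min / 321 units
CT = 0.33 min/unit

0.33 min/unit


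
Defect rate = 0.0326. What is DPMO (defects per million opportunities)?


DPMO = defect_rate * 1000000 = 0.0326 * 1000000

32600


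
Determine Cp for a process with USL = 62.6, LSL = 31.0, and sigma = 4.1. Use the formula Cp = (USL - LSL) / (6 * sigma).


Cp = (62.6 - 31.0) / (6 * 4.1)

1.28


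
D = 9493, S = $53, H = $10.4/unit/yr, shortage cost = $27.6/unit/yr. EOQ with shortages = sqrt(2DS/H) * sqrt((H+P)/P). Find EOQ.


Formula: EOQ* = sqrt(2DS/H) * sqrt((H+P)/P)
Base EOQ = sqrt(2*9493*53/10.4) = 311.06 units
Correction = sqrt((10.4+27.6)/27.6) = 1.17338
EOQ* = 311.06 * 1.17338 = 365.0 units

365.0 units


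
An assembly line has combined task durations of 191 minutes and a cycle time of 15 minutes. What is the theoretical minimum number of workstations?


Formula: N_min = ceil(Sum of Task Times / Cycle Time)
N_min = ceil(191 min / 15 min) = ceil(12.7333)
N_min = 13 stations

13


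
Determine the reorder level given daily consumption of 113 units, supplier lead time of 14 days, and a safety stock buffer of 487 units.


Formula: ROP = (Daily Demand * Lead Time) + Safety Stock
Demand during lead time = 113 * 14 = 1582 units
ROP = 1582 + 487 = 2069 units

2069 units


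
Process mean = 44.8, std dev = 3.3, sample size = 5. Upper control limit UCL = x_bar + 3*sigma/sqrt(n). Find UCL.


UCL = 44.8 + 3 * 3.3 / sqrt(5)

49.23


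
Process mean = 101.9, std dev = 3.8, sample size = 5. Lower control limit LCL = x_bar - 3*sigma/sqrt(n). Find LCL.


LCL = 101.9 - 3 * 3.8 / sqrt(5)

96.8


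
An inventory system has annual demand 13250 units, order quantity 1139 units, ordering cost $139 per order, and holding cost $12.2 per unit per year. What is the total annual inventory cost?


TC = 13250/1139 * 139 + 1139/2 * 12.2

$8564.89


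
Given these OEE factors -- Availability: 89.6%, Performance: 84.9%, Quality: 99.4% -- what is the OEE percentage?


Formula: OEE = Availability * Performance * Quality / 10000
A * P = 89.6% * 84.9% / 100 = 76.07%
OEE = 76.07% * 99.4% / 100 = 75.6%

75.6%


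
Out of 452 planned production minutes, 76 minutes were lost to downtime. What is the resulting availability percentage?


Formula: Availability = (Planned Time - Downtime) / Planned Time * 100
Uptime = 452 - 76 = 376 min
Availability = 376 / 452 * 100 = 83.2%

83.2%


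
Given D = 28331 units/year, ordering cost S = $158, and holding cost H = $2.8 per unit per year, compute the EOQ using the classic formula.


Formula: EOQ = sqrt(2 * D * S / H)
Numerator: 2 * 28331 * 158 = 8952596
2DS/H = 8952596 / 2.8 = 3197355.7
EOQ = sqrt(3197355.7) = 1788.1 units

1788.1 units


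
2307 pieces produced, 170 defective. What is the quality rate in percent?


Formula: Quality Rate = Good Pieces / Total Pieces * 100
Good pieces = 2307 - 170 = 2137
QR = 2137 / 2307 * 100 = 92.6%

92.6%


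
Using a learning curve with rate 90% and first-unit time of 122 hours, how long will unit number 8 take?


Formula: T_n = T_1 * (learning_rate)^(log2(n)) where learning_rate = rate/100
Doublings = log2(8) = 3
T_n = 122 * 0.9^3
T_n = 122 * 0.729 = 88.9 hours

88.9 hours


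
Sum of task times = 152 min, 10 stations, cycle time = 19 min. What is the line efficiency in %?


Formula: Efficiency = Sum of Task Times / (N_stations * CT) * 100
Total station capacity = 10 stations * 19 min = 190 min
Efficiency = 152 / 190 * 100 = 80.0%

80.0%


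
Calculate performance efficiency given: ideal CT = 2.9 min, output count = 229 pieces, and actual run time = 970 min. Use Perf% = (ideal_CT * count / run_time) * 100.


Formula: Performance = (Ideal CT * Total Count) / Run Time * 100
Ideal output time = 2.9 * 229 = 664.1 min
Performance = 664.1 / 970 * 100 = 68.5%

68.5%


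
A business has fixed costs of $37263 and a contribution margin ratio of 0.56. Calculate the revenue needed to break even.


Formula: BER = Fixed Costs / Contribution Margin Ratio
BER = $37263 / 0.56
BER = $66541.07 (to the nearest cent)

$66541.07


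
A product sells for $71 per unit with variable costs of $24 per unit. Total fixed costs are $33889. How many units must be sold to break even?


Formula: BEQ = Fixed Costs / (Price - Variable Cost)
Contribution margin = $71 - $24 = $47/unit
BEQ = ceil($33889 / $47/unit) = ceil(721.04) = 722 units

722 units


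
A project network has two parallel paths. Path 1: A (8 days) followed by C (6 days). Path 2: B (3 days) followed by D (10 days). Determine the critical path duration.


Path 1 = 8 + 6 = 14 days
Path 2 = 3 + 10 = 13 days
Duration = max(14, 13) = 14 days

14 days


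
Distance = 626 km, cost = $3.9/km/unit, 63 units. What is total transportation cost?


TC = dist * cost * units = 626 * 3.9 * 63 = $153808.20

$153808.20


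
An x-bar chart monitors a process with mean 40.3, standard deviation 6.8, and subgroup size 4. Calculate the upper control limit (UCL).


UCL = 40.3 + 3 * 6.8 / sqrt(4)

50.5


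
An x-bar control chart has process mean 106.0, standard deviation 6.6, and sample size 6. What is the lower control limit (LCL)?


LCL = 106.0 - 3 * 6.6 / sqrt(6)

97.92


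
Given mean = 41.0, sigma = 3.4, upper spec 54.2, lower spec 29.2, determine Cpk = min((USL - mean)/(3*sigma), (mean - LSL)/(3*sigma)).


Cpu = (54.2 - 41.0) / (3 * 3.4) = 1.29
Cpl = (41.0 - 29.2) / (3 * 3.4) = 1.16
Cpk = min(1.29, 1.16) = 1.16

1.16


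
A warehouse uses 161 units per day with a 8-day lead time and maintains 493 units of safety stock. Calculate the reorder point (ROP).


Formula: ROP = (Daily Demand * Lead Time) + Safety Stock
Demand during lead time = 161 * 8 = 1288 units
ROP = 1288 + 493 = 1781 units

1781 units


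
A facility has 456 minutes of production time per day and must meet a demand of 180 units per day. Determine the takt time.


Formula: Takt Time = Available Production Time / Customer Demand
Takt = 456 min/day / 180 units/day
Takt = 2.53 min/unit

2.53 min/unit


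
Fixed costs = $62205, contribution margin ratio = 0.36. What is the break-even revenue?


Formula: BER = Fixed Costs / Contribution Margin Ratio
BER = $62205 / 0.36
BER = $172791.67 (to the nearest cent)

$172791.67


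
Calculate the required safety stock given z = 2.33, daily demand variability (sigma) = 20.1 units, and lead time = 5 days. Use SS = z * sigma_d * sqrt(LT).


Formula: SS = z * sigma_d * sqrt(LT)
sqrt(LT) = sqrt(5) = 2.2361
SS = 2.33 * 20.1 * 2.2361
SS = 104.7 units

104.7 units


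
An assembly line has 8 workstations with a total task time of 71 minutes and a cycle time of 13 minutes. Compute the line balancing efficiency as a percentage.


Formula: Efficiency = Sum of Task Times / (N_stations * CT) * 100
Total station capacity = 8 stations * 13 min = 104 min
Efficiency = 71 / 104 * 100 = 68.3%

68.3%


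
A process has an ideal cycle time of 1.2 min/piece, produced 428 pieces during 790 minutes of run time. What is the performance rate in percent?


Formula: Performance = (Ideal CT * Total Count) / Run Time * 100
Ideal output time = 1.2 * 428 = 513.6 min
Performance = 513.6 / 790 * 100 = 65.0%

65.0%


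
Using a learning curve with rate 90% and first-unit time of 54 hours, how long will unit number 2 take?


Formula: T_n = T_1 * (learning_rate)^(log2(n)) where learning_rate = rate/100
Doublings = log2(2) = 1
T_n = 54 * 0.9^1
T_n = 54 * 0.9 = 48.6 hours

48.6 hours


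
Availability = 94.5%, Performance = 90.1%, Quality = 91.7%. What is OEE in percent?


Formula: OEE = Availability * Performance * Quality / 10000
A * P = 94.5% * 90.1% / 100 = 85.14%
OEE = 85.14% * 91.7% / 100 = 78.1%

78.1%


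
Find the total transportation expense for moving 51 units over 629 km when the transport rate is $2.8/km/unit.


TC = dist * cost * units = 629 * 2.8 * 51 = $89821.20

$89821.20


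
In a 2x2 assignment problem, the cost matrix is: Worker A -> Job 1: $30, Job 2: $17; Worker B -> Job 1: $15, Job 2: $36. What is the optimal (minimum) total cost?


Option 1: A->1 + B->2 = $30 + $36 = $66
Option 2: A->2 + B->1 = $17 + $15 = $32
Min cost = min($66, $32) = $32

$32


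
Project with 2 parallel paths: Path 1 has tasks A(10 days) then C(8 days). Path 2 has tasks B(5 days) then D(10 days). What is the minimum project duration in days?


Path 1 = 10 + 8 = 18 days
Path 2 = 5 + 10 = 15 days
Duration = max(18, 15) = 18 days

18 days
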